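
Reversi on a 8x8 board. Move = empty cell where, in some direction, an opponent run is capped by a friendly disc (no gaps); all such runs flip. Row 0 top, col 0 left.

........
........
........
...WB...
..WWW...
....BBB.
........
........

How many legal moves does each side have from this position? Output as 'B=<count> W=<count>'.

Answer: B=3 W=6

Derivation:
-- B to move --
(2,2): flips 2 -> legal
(2,3): no bracket -> illegal
(2,4): no bracket -> illegal
(3,1): no bracket -> illegal
(3,2): flips 2 -> legal
(3,5): no bracket -> illegal
(4,1): no bracket -> illegal
(4,5): no bracket -> illegal
(5,1): no bracket -> illegal
(5,2): flips 1 -> legal
(5,3): no bracket -> illegal
B mobility = 3
-- W to move --
(2,3): no bracket -> illegal
(2,4): flips 1 -> legal
(2,5): flips 1 -> legal
(3,5): flips 1 -> legal
(4,5): no bracket -> illegal
(4,6): no bracket -> illegal
(4,7): no bracket -> illegal
(5,3): no bracket -> illegal
(5,7): no bracket -> illegal
(6,3): no bracket -> illegal
(6,4): flips 1 -> legal
(6,5): flips 1 -> legal
(6,6): flips 1 -> legal
(6,7): no bracket -> illegal
W mobility = 6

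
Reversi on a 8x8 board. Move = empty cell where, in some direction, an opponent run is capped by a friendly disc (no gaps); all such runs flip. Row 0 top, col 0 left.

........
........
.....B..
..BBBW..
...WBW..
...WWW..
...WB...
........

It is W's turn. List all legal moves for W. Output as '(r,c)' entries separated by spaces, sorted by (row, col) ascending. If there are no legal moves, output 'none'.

Answer: (1,5) (1,6) (2,1) (2,2) (2,3) (2,4) (3,1) (6,5) (7,3) (7,4) (7,5)

Derivation:
(1,4): no bracket -> illegal
(1,5): flips 1 -> legal
(1,6): flips 2 -> legal
(2,1): flips 1 -> legal
(2,2): flips 2 -> legal
(2,3): flips 2 -> legal
(2,4): flips 2 -> legal
(2,6): no bracket -> illegal
(3,1): flips 3 -> legal
(3,6): no bracket -> illegal
(4,1): no bracket -> illegal
(4,2): no bracket -> illegal
(6,5): flips 1 -> legal
(7,3): flips 1 -> legal
(7,4): flips 1 -> legal
(7,5): flips 1 -> legal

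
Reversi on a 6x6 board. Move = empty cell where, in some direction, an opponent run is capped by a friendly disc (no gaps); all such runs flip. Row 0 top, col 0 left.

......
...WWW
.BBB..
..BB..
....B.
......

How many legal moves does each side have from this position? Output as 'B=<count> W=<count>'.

Answer: B=3 W=3

Derivation:
-- B to move --
(0,2): no bracket -> illegal
(0,3): flips 1 -> legal
(0,4): flips 1 -> legal
(0,5): flips 1 -> legal
(1,2): no bracket -> illegal
(2,4): no bracket -> illegal
(2,5): no bracket -> illegal
B mobility = 3
-- W to move --
(1,0): no bracket -> illegal
(1,1): no bracket -> illegal
(1,2): no bracket -> illegal
(2,0): no bracket -> illegal
(2,4): no bracket -> illegal
(3,0): no bracket -> illegal
(3,1): flips 1 -> legal
(3,4): no bracket -> illegal
(3,5): no bracket -> illegal
(4,1): flips 2 -> legal
(4,2): no bracket -> illegal
(4,3): flips 2 -> legal
(4,5): no bracket -> illegal
(5,3): no bracket -> illegal
(5,4): no bracket -> illegal
(5,5): no bracket -> illegal
W mobility = 3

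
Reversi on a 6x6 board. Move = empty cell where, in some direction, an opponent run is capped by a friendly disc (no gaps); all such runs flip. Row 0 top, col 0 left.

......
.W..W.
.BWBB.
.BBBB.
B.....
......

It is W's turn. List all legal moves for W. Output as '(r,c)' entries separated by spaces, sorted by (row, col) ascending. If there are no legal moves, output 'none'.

(1,0): no bracket -> illegal
(1,2): no bracket -> illegal
(1,3): no bracket -> illegal
(1,5): no bracket -> illegal
(2,0): flips 1 -> legal
(2,5): flips 2 -> legal
(3,0): no bracket -> illegal
(3,5): no bracket -> illegal
(4,1): flips 4 -> legal
(4,2): flips 1 -> legal
(4,3): no bracket -> illegal
(4,4): flips 3 -> legal
(4,5): no bracket -> illegal
(5,0): no bracket -> illegal
(5,1): no bracket -> illegal

Answer: (2,0) (2,5) (4,1) (4,2) (4,4)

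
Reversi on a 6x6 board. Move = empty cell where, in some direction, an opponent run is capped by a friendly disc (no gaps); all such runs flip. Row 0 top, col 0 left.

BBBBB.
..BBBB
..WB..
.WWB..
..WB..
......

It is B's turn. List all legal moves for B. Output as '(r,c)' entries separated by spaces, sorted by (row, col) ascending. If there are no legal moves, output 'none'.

Answer: (1,1) (2,1) (3,0) (4,0) (4,1) (5,1) (5,2)

Derivation:
(1,1): flips 1 -> legal
(2,0): no bracket -> illegal
(2,1): flips 2 -> legal
(3,0): flips 2 -> legal
(4,0): flips 2 -> legal
(4,1): flips 2 -> legal
(5,1): flips 1 -> legal
(5,2): flips 3 -> legal
(5,3): no bracket -> illegal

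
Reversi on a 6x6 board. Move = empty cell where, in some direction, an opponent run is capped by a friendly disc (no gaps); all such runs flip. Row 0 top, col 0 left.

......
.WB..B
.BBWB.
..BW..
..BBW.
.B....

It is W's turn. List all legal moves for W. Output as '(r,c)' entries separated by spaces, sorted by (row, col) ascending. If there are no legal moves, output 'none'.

Answer: (0,1) (1,3) (2,0) (2,5) (3,1) (4,1) (5,3)

Derivation:
(0,1): flips 1 -> legal
(0,2): no bracket -> illegal
(0,3): no bracket -> illegal
(0,4): no bracket -> illegal
(0,5): no bracket -> illegal
(1,0): no bracket -> illegal
(1,3): flips 1 -> legal
(1,4): no bracket -> illegal
(2,0): flips 2 -> legal
(2,5): flips 1 -> legal
(3,0): no bracket -> illegal
(3,1): flips 2 -> legal
(3,4): no bracket -> illegal
(3,5): no bracket -> illegal
(4,0): no bracket -> illegal
(4,1): flips 3 -> legal
(5,0): no bracket -> illegal
(5,2): no bracket -> illegal
(5,3): flips 1 -> legal
(5,4): no bracket -> illegal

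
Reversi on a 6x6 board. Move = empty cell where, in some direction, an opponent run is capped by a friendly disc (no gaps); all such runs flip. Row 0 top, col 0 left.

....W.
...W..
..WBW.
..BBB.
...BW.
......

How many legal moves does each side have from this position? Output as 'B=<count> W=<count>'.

Answer: B=10 W=2

Derivation:
-- B to move --
(0,2): no bracket -> illegal
(0,3): flips 1 -> legal
(0,5): no bracket -> illegal
(1,1): flips 1 -> legal
(1,2): flips 1 -> legal
(1,4): flips 1 -> legal
(1,5): flips 1 -> legal
(2,1): flips 1 -> legal
(2,5): flips 1 -> legal
(3,1): no bracket -> illegal
(3,5): no bracket -> illegal
(4,5): flips 1 -> legal
(5,3): no bracket -> illegal
(5,4): flips 1 -> legal
(5,5): flips 1 -> legal
B mobility = 10
-- W to move --
(1,2): no bracket -> illegal
(1,4): no bracket -> illegal
(2,1): no bracket -> illegal
(2,5): no bracket -> illegal
(3,1): no bracket -> illegal
(3,5): no bracket -> illegal
(4,1): no bracket -> illegal
(4,2): flips 3 -> legal
(4,5): no bracket -> illegal
(5,2): no bracket -> illegal
(5,3): flips 3 -> legal
(5,4): no bracket -> illegal
W mobility = 2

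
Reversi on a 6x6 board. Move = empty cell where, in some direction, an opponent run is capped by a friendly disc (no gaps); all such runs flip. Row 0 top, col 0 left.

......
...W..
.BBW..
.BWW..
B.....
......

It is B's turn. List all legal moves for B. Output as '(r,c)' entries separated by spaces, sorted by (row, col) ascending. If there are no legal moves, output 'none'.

Answer: (0,4) (2,4) (3,4) (4,2) (4,3) (4,4)

Derivation:
(0,2): no bracket -> illegal
(0,3): no bracket -> illegal
(0,4): flips 1 -> legal
(1,2): no bracket -> illegal
(1,4): no bracket -> illegal
(2,4): flips 1 -> legal
(3,4): flips 2 -> legal
(4,1): no bracket -> illegal
(4,2): flips 1 -> legal
(4,3): flips 1 -> legal
(4,4): flips 1 -> legal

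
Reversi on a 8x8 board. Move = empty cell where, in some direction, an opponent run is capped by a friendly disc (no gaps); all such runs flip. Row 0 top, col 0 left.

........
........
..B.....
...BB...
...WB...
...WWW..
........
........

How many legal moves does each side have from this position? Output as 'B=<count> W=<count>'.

-- B to move --
(3,2): no bracket -> illegal
(4,2): flips 1 -> legal
(4,5): no bracket -> illegal
(4,6): no bracket -> illegal
(5,2): flips 1 -> legal
(5,6): no bracket -> illegal
(6,2): flips 1 -> legal
(6,3): flips 2 -> legal
(6,4): flips 1 -> legal
(6,5): no bracket -> illegal
(6,6): flips 1 -> legal
B mobility = 6
-- W to move --
(1,1): flips 3 -> legal
(1,2): no bracket -> illegal
(1,3): no bracket -> illegal
(2,1): no bracket -> illegal
(2,3): flips 1 -> legal
(2,4): flips 2 -> legal
(2,5): flips 1 -> legal
(3,1): no bracket -> illegal
(3,2): no bracket -> illegal
(3,5): flips 1 -> legal
(4,2): no bracket -> illegal
(4,5): flips 1 -> legal
W mobility = 6

Answer: B=6 W=6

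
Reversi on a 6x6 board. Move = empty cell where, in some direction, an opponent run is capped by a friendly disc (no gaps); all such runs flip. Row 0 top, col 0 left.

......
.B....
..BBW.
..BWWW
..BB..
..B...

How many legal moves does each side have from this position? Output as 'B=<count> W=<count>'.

-- B to move --
(1,3): no bracket -> illegal
(1,4): no bracket -> illegal
(1,5): flips 2 -> legal
(2,5): flips 2 -> legal
(4,4): flips 1 -> legal
(4,5): flips 1 -> legal
B mobility = 4
-- W to move --
(0,0): flips 2 -> legal
(0,1): no bracket -> illegal
(0,2): no bracket -> illegal
(1,0): no bracket -> illegal
(1,2): flips 1 -> legal
(1,3): flips 1 -> legal
(1,4): no bracket -> illegal
(2,0): no bracket -> illegal
(2,1): flips 2 -> legal
(3,1): flips 1 -> legal
(4,1): no bracket -> illegal
(4,4): no bracket -> illegal
(5,1): flips 1 -> legal
(5,3): flips 1 -> legal
(5,4): no bracket -> illegal
W mobility = 7

Answer: B=4 W=7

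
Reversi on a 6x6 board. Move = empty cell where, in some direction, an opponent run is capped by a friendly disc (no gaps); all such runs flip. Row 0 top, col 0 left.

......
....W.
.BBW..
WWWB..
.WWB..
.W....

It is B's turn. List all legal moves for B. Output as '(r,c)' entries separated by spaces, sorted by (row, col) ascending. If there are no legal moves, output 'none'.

(0,3): no bracket -> illegal
(0,4): no bracket -> illegal
(0,5): no bracket -> illegal
(1,2): no bracket -> illegal
(1,3): flips 1 -> legal
(1,5): no bracket -> illegal
(2,0): no bracket -> illegal
(2,4): flips 1 -> legal
(2,5): no bracket -> illegal
(3,4): no bracket -> illegal
(4,0): flips 3 -> legal
(5,0): no bracket -> illegal
(5,2): flips 2 -> legal
(5,3): no bracket -> illegal

Answer: (1,3) (2,4) (4,0) (5,2)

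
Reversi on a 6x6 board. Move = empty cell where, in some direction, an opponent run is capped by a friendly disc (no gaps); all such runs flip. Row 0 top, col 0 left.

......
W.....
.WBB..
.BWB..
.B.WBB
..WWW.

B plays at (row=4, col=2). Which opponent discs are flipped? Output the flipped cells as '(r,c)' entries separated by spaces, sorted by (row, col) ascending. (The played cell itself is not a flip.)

Dir NW: first cell 'B' (not opp) -> no flip
Dir N: opp run (3,2) capped by B -> flip
Dir NE: first cell 'B' (not opp) -> no flip
Dir W: first cell 'B' (not opp) -> no flip
Dir E: opp run (4,3) capped by B -> flip
Dir SW: first cell '.' (not opp) -> no flip
Dir S: opp run (5,2), next=edge -> no flip
Dir SE: opp run (5,3), next=edge -> no flip

Answer: (3,2) (4,3)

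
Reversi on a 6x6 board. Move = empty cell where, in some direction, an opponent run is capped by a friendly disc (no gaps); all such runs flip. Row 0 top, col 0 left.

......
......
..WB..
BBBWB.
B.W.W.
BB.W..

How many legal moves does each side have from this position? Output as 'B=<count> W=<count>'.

Answer: B=7 W=4

Derivation:
-- B to move --
(1,1): no bracket -> illegal
(1,2): flips 1 -> legal
(1,3): flips 1 -> legal
(2,1): flips 1 -> legal
(2,4): flips 2 -> legal
(3,5): no bracket -> illegal
(4,1): no bracket -> illegal
(4,3): flips 1 -> legal
(4,5): no bracket -> illegal
(5,2): flips 1 -> legal
(5,4): flips 1 -> legal
(5,5): no bracket -> illegal
B mobility = 7
-- W to move --
(1,2): no bracket -> illegal
(1,3): flips 1 -> legal
(1,4): no bracket -> illegal
(2,0): flips 1 -> legal
(2,1): no bracket -> illegal
(2,4): flips 2 -> legal
(2,5): no bracket -> illegal
(3,5): flips 1 -> legal
(4,1): no bracket -> illegal
(4,3): no bracket -> illegal
(4,5): no bracket -> illegal
(5,2): no bracket -> illegal
W mobility = 4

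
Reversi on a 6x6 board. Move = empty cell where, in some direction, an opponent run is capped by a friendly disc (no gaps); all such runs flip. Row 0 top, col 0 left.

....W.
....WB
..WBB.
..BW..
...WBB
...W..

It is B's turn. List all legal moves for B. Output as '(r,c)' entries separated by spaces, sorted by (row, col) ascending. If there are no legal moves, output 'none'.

Answer: (0,5) (1,1) (1,2) (1,3) (2,1) (3,4) (4,2) (5,4)

Derivation:
(0,3): no bracket -> illegal
(0,5): flips 1 -> legal
(1,1): flips 2 -> legal
(1,2): flips 1 -> legal
(1,3): flips 1 -> legal
(2,1): flips 1 -> legal
(2,5): no bracket -> illegal
(3,1): no bracket -> illegal
(3,4): flips 1 -> legal
(4,2): flips 2 -> legal
(5,2): no bracket -> illegal
(5,4): flips 1 -> legal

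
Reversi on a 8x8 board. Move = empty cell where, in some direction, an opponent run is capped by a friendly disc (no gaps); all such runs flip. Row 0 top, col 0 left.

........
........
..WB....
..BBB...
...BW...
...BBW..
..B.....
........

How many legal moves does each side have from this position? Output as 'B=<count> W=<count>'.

-- B to move --
(1,1): flips 1 -> legal
(1,2): flips 1 -> legal
(1,3): no bracket -> illegal
(2,1): flips 1 -> legal
(3,1): no bracket -> illegal
(3,5): flips 1 -> legal
(4,5): flips 1 -> legal
(4,6): no bracket -> illegal
(5,6): flips 1 -> legal
(6,4): no bracket -> illegal
(6,5): no bracket -> illegal
(6,6): flips 2 -> legal
B mobility = 7
-- W to move --
(1,2): no bracket -> illegal
(1,3): no bracket -> illegal
(1,4): no bracket -> illegal
(2,1): no bracket -> illegal
(2,4): flips 2 -> legal
(2,5): no bracket -> illegal
(3,1): no bracket -> illegal
(3,5): no bracket -> illegal
(4,1): no bracket -> illegal
(4,2): flips 2 -> legal
(4,5): no bracket -> illegal
(5,1): no bracket -> illegal
(5,2): flips 2 -> legal
(6,1): no bracket -> illegal
(6,3): no bracket -> illegal
(6,4): flips 1 -> legal
(6,5): no bracket -> illegal
(7,1): flips 2 -> legal
(7,2): no bracket -> illegal
(7,3): no bracket -> illegal
W mobility = 5

Answer: B=7 W=5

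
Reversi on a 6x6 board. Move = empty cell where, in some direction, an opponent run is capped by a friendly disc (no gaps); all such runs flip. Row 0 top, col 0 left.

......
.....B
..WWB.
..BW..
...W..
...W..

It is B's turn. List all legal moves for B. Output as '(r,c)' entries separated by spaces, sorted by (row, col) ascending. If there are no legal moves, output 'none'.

Answer: (1,2) (1,4) (2,1) (3,4) (4,2) (5,4)

Derivation:
(1,1): no bracket -> illegal
(1,2): flips 1 -> legal
(1,3): no bracket -> illegal
(1,4): flips 1 -> legal
(2,1): flips 2 -> legal
(3,1): no bracket -> illegal
(3,4): flips 1 -> legal
(4,2): flips 1 -> legal
(4,4): no bracket -> illegal
(5,2): no bracket -> illegal
(5,4): flips 1 -> legal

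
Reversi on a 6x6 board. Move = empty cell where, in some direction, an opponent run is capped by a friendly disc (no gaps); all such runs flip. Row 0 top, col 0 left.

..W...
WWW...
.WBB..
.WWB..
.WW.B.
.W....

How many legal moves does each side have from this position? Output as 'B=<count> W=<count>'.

-- B to move --
(0,0): flips 1 -> legal
(0,1): flips 1 -> legal
(0,3): no bracket -> illegal
(1,3): no bracket -> illegal
(2,0): flips 1 -> legal
(3,0): flips 2 -> legal
(4,0): flips 1 -> legal
(4,3): no bracket -> illegal
(5,0): flips 2 -> legal
(5,2): flips 2 -> legal
(5,3): no bracket -> illegal
B mobility = 7
-- W to move --
(1,3): flips 1 -> legal
(1,4): flips 1 -> legal
(2,4): flips 3 -> legal
(3,4): flips 2 -> legal
(3,5): no bracket -> illegal
(4,3): no bracket -> illegal
(4,5): no bracket -> illegal
(5,3): no bracket -> illegal
(5,4): no bracket -> illegal
(5,5): flips 3 -> legal
W mobility = 5

Answer: B=7 W=5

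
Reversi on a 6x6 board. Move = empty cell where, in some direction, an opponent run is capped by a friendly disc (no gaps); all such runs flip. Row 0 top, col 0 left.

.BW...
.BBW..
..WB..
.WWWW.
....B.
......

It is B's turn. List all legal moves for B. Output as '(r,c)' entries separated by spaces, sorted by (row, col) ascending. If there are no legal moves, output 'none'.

Answer: (0,3) (1,4) (2,1) (2,4) (4,1) (4,2) (4,3) (4,5)

Derivation:
(0,3): flips 2 -> legal
(0,4): no bracket -> illegal
(1,4): flips 1 -> legal
(2,0): no bracket -> illegal
(2,1): flips 1 -> legal
(2,4): flips 1 -> legal
(2,5): no bracket -> illegal
(3,0): no bracket -> illegal
(3,5): no bracket -> illegal
(4,0): no bracket -> illegal
(4,1): flips 1 -> legal
(4,2): flips 2 -> legal
(4,3): flips 1 -> legal
(4,5): flips 1 -> legal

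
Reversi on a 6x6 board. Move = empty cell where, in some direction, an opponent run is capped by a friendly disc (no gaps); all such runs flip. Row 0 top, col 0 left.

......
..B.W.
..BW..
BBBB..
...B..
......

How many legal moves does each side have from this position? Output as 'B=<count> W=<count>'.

Answer: B=4 W=4

Derivation:
-- B to move --
(0,3): no bracket -> illegal
(0,4): no bracket -> illegal
(0,5): flips 2 -> legal
(1,3): flips 1 -> legal
(1,5): no bracket -> illegal
(2,4): flips 1 -> legal
(2,5): no bracket -> illegal
(3,4): flips 1 -> legal
B mobility = 4
-- W to move --
(0,1): flips 1 -> legal
(0,2): no bracket -> illegal
(0,3): no bracket -> illegal
(1,1): no bracket -> illegal
(1,3): no bracket -> illegal
(2,0): no bracket -> illegal
(2,1): flips 1 -> legal
(2,4): no bracket -> illegal
(3,4): no bracket -> illegal
(4,0): no bracket -> illegal
(4,1): flips 1 -> legal
(4,2): no bracket -> illegal
(4,4): no bracket -> illegal
(5,2): no bracket -> illegal
(5,3): flips 2 -> legal
(5,4): no bracket -> illegal
W mobility = 4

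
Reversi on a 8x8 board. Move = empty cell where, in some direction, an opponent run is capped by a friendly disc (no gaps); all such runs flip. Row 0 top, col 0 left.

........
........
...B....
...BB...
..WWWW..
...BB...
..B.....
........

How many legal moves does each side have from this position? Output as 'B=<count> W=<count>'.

-- B to move --
(3,1): flips 1 -> legal
(3,2): flips 1 -> legal
(3,5): flips 1 -> legal
(3,6): flips 1 -> legal
(4,1): no bracket -> illegal
(4,6): no bracket -> illegal
(5,1): flips 1 -> legal
(5,2): flips 1 -> legal
(5,5): flips 1 -> legal
(5,6): flips 1 -> legal
B mobility = 8
-- W to move --
(1,2): flips 2 -> legal
(1,3): flips 2 -> legal
(1,4): no bracket -> illegal
(2,2): flips 1 -> legal
(2,4): flips 2 -> legal
(2,5): flips 1 -> legal
(3,2): no bracket -> illegal
(3,5): no bracket -> illegal
(5,1): no bracket -> illegal
(5,2): no bracket -> illegal
(5,5): no bracket -> illegal
(6,1): no bracket -> illegal
(6,3): flips 2 -> legal
(6,4): flips 2 -> legal
(6,5): flips 1 -> legal
(7,1): flips 2 -> legal
(7,2): no bracket -> illegal
(7,3): no bracket -> illegal
W mobility = 9

Answer: B=8 W=9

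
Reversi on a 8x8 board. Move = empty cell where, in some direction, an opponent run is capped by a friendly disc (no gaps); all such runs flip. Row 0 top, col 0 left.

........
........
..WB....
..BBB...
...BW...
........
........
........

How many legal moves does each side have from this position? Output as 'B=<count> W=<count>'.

Answer: B=6 W=2

Derivation:
-- B to move --
(1,1): flips 1 -> legal
(1,2): flips 1 -> legal
(1,3): no bracket -> illegal
(2,1): flips 1 -> legal
(3,1): no bracket -> illegal
(3,5): no bracket -> illegal
(4,5): flips 1 -> legal
(5,3): no bracket -> illegal
(5,4): flips 1 -> legal
(5,5): flips 1 -> legal
B mobility = 6
-- W to move --
(1,2): no bracket -> illegal
(1,3): no bracket -> illegal
(1,4): no bracket -> illegal
(2,1): no bracket -> illegal
(2,4): flips 2 -> legal
(2,5): no bracket -> illegal
(3,1): no bracket -> illegal
(3,5): no bracket -> illegal
(4,1): no bracket -> illegal
(4,2): flips 2 -> legal
(4,5): no bracket -> illegal
(5,2): no bracket -> illegal
(5,3): no bracket -> illegal
(5,4): no bracket -> illegal
W mobility = 2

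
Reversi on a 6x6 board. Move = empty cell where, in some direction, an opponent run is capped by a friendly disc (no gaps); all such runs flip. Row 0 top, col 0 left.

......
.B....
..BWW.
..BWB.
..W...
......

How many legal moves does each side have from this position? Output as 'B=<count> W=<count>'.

Answer: B=5 W=8

Derivation:
-- B to move --
(1,2): flips 1 -> legal
(1,3): no bracket -> illegal
(1,4): flips 2 -> legal
(1,5): no bracket -> illegal
(2,5): flips 2 -> legal
(3,1): no bracket -> illegal
(3,5): no bracket -> illegal
(4,1): no bracket -> illegal
(4,3): no bracket -> illegal
(4,4): flips 1 -> legal
(5,1): no bracket -> illegal
(5,2): flips 1 -> legal
(5,3): no bracket -> illegal
B mobility = 5
-- W to move --
(0,0): flips 2 -> legal
(0,1): no bracket -> illegal
(0,2): no bracket -> illegal
(1,0): no bracket -> illegal
(1,2): flips 2 -> legal
(1,3): no bracket -> illegal
(2,0): no bracket -> illegal
(2,1): flips 1 -> legal
(2,5): no bracket -> illegal
(3,1): flips 1 -> legal
(3,5): flips 1 -> legal
(4,1): flips 1 -> legal
(4,3): no bracket -> illegal
(4,4): flips 1 -> legal
(4,5): flips 1 -> legal
W mobility = 8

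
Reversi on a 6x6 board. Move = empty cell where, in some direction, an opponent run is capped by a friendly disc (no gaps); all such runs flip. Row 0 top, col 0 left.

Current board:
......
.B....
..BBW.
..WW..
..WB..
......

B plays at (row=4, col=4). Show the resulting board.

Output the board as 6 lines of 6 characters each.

Place B at (4,4); scan 8 dirs for brackets.
Dir NW: opp run (3,3) capped by B -> flip
Dir N: first cell '.' (not opp) -> no flip
Dir NE: first cell '.' (not opp) -> no flip
Dir W: first cell 'B' (not opp) -> no flip
Dir E: first cell '.' (not opp) -> no flip
Dir SW: first cell '.' (not opp) -> no flip
Dir S: first cell '.' (not opp) -> no flip
Dir SE: first cell '.' (not opp) -> no flip
All flips: (3,3)

Answer: ......
.B....
..BBW.
..WB..
..WBB.
......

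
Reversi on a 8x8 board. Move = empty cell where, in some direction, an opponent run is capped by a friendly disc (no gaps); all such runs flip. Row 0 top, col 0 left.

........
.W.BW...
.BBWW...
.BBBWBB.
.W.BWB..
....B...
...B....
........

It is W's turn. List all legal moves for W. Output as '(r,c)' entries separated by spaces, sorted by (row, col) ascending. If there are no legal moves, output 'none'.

(0,2): flips 1 -> legal
(0,3): flips 1 -> legal
(0,4): no bracket -> illegal
(1,0): no bracket -> illegal
(1,2): flips 1 -> legal
(2,0): flips 2 -> legal
(2,5): no bracket -> illegal
(2,6): flips 1 -> legal
(2,7): no bracket -> illegal
(3,0): flips 3 -> legal
(3,7): flips 2 -> legal
(4,0): no bracket -> illegal
(4,2): flips 2 -> legal
(4,6): flips 2 -> legal
(4,7): no bracket -> illegal
(5,2): flips 1 -> legal
(5,3): flips 2 -> legal
(5,5): no bracket -> illegal
(5,6): flips 1 -> legal
(6,2): no bracket -> illegal
(6,4): flips 1 -> legal
(6,5): no bracket -> illegal
(7,2): no bracket -> illegal
(7,3): no bracket -> illegal
(7,4): no bracket -> illegal

Answer: (0,2) (0,3) (1,2) (2,0) (2,6) (3,0) (3,7) (4,2) (4,6) (5,2) (5,3) (5,6) (6,4)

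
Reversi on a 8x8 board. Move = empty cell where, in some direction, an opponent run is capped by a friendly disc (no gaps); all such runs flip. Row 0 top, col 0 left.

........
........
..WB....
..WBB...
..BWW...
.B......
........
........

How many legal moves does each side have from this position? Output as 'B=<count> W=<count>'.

Answer: B=10 W=7

Derivation:
-- B to move --
(1,1): flips 1 -> legal
(1,2): flips 2 -> legal
(1,3): no bracket -> illegal
(2,1): flips 1 -> legal
(3,1): flips 1 -> legal
(3,5): no bracket -> illegal
(4,1): flips 1 -> legal
(4,5): flips 2 -> legal
(5,2): flips 1 -> legal
(5,3): flips 1 -> legal
(5,4): flips 1 -> legal
(5,5): flips 1 -> legal
B mobility = 10
-- W to move --
(1,2): no bracket -> illegal
(1,3): flips 2 -> legal
(1,4): flips 1 -> legal
(2,4): flips 2 -> legal
(2,5): flips 1 -> legal
(3,1): no bracket -> illegal
(3,5): flips 2 -> legal
(4,0): no bracket -> illegal
(4,1): flips 1 -> legal
(4,5): no bracket -> illegal
(5,0): no bracket -> illegal
(5,2): flips 1 -> legal
(5,3): no bracket -> illegal
(6,0): no bracket -> illegal
(6,1): no bracket -> illegal
(6,2): no bracket -> illegal
W mobility = 7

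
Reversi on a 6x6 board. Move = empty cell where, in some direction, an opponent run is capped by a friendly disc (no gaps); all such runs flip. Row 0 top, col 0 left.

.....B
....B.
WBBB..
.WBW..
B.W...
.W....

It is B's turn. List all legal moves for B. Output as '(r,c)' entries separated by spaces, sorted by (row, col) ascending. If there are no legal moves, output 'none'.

Answer: (3,0) (3,4) (4,1) (4,3) (4,4) (5,2)

Derivation:
(1,0): no bracket -> illegal
(1,1): no bracket -> illegal
(2,4): no bracket -> illegal
(3,0): flips 1 -> legal
(3,4): flips 1 -> legal
(4,1): flips 1 -> legal
(4,3): flips 1 -> legal
(4,4): flips 1 -> legal
(5,0): no bracket -> illegal
(5,2): flips 1 -> legal
(5,3): no bracket -> illegal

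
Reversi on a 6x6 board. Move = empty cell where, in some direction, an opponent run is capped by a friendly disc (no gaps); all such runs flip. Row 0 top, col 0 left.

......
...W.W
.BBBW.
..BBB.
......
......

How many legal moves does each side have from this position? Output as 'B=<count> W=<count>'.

Answer: B=4 W=5

Derivation:
-- B to move --
(0,2): no bracket -> illegal
(0,3): flips 1 -> legal
(0,4): flips 1 -> legal
(0,5): no bracket -> illegal
(1,2): no bracket -> illegal
(1,4): flips 1 -> legal
(2,5): flips 1 -> legal
(3,5): no bracket -> illegal
B mobility = 4
-- W to move --
(1,0): no bracket -> illegal
(1,1): no bracket -> illegal
(1,2): no bracket -> illegal
(1,4): no bracket -> illegal
(2,0): flips 3 -> legal
(2,5): no bracket -> illegal
(3,0): no bracket -> illegal
(3,1): flips 1 -> legal
(3,5): no bracket -> illegal
(4,1): no bracket -> illegal
(4,2): flips 1 -> legal
(4,3): flips 2 -> legal
(4,4): flips 1 -> legal
(4,5): no bracket -> illegal
W mobility = 5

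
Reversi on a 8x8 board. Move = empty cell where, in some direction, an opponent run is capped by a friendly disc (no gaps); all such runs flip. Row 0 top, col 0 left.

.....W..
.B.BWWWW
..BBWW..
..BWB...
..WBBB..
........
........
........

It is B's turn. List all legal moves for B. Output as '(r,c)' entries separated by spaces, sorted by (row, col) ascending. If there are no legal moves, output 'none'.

(0,3): no bracket -> illegal
(0,4): flips 2 -> legal
(0,6): no bracket -> illegal
(0,7): flips 2 -> legal
(2,6): flips 2 -> legal
(2,7): no bracket -> illegal
(3,1): no bracket -> illegal
(3,5): flips 1 -> legal
(3,6): no bracket -> illegal
(4,1): flips 1 -> legal
(5,1): no bracket -> illegal
(5,2): flips 1 -> legal
(5,3): no bracket -> illegal

Answer: (0,4) (0,7) (2,6) (3,5) (4,1) (5,2)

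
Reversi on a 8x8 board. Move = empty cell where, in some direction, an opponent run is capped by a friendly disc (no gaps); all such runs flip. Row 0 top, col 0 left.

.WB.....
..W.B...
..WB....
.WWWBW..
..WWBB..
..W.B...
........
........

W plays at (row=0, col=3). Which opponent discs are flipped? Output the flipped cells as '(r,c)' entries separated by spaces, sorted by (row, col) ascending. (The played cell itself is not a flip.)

Dir NW: edge -> no flip
Dir N: edge -> no flip
Dir NE: edge -> no flip
Dir W: opp run (0,2) capped by W -> flip
Dir E: first cell '.' (not opp) -> no flip
Dir SW: first cell 'W' (not opp) -> no flip
Dir S: first cell '.' (not opp) -> no flip
Dir SE: opp run (1,4), next='.' -> no flip

Answer: (0,2)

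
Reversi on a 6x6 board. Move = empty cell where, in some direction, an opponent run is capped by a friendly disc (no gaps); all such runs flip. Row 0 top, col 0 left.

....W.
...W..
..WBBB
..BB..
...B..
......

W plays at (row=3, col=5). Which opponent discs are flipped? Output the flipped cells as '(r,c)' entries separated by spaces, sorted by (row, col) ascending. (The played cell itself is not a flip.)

Dir NW: opp run (2,4) capped by W -> flip
Dir N: opp run (2,5), next='.' -> no flip
Dir NE: edge -> no flip
Dir W: first cell '.' (not opp) -> no flip
Dir E: edge -> no flip
Dir SW: first cell '.' (not opp) -> no flip
Dir S: first cell '.' (not opp) -> no flip
Dir SE: edge -> no flip

Answer: (2,4)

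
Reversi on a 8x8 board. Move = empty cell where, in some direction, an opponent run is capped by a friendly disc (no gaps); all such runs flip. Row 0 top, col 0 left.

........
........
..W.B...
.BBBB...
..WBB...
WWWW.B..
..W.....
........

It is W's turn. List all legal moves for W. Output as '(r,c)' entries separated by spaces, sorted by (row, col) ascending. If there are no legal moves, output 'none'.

(1,3): no bracket -> illegal
(1,4): no bracket -> illegal
(1,5): flips 2 -> legal
(2,0): flips 1 -> legal
(2,1): no bracket -> illegal
(2,3): flips 2 -> legal
(2,5): flips 2 -> legal
(3,0): no bracket -> illegal
(3,5): flips 1 -> legal
(4,0): flips 1 -> legal
(4,1): no bracket -> illegal
(4,5): flips 2 -> legal
(4,6): no bracket -> illegal
(5,4): no bracket -> illegal
(5,6): no bracket -> illegal
(6,4): no bracket -> illegal
(6,5): no bracket -> illegal
(6,6): flips 3 -> legal

Answer: (1,5) (2,0) (2,3) (2,5) (3,5) (4,0) (4,5) (6,6)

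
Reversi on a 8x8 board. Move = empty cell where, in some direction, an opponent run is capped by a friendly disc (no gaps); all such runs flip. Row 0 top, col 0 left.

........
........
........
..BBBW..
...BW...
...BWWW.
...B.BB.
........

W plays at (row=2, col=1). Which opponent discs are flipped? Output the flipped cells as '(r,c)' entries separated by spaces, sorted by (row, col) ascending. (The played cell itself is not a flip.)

Answer: (3,2) (4,3)

Derivation:
Dir NW: first cell '.' (not opp) -> no flip
Dir N: first cell '.' (not opp) -> no flip
Dir NE: first cell '.' (not opp) -> no flip
Dir W: first cell '.' (not opp) -> no flip
Dir E: first cell '.' (not opp) -> no flip
Dir SW: first cell '.' (not opp) -> no flip
Dir S: first cell '.' (not opp) -> no flip
Dir SE: opp run (3,2) (4,3) capped by W -> flip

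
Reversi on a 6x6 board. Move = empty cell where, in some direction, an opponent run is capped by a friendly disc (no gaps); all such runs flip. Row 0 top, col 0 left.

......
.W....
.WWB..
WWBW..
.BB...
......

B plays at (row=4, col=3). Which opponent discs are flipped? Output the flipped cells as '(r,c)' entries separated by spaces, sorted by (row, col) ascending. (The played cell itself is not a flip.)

Dir NW: first cell 'B' (not opp) -> no flip
Dir N: opp run (3,3) capped by B -> flip
Dir NE: first cell '.' (not opp) -> no flip
Dir W: first cell 'B' (not opp) -> no flip
Dir E: first cell '.' (not opp) -> no flip
Dir SW: first cell '.' (not opp) -> no flip
Dir S: first cell '.' (not opp) -> no flip
Dir SE: first cell '.' (not opp) -> no flip

Answer: (3,3)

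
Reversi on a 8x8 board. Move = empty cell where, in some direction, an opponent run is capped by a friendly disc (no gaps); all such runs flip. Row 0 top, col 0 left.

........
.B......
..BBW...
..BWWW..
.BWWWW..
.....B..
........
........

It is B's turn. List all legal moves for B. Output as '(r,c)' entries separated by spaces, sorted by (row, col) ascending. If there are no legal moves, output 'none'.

(1,3): no bracket -> illegal
(1,4): no bracket -> illegal
(1,5): no bracket -> illegal
(2,5): flips 3 -> legal
(2,6): no bracket -> illegal
(3,1): no bracket -> illegal
(3,6): flips 3 -> legal
(4,6): flips 4 -> legal
(5,1): no bracket -> illegal
(5,2): flips 1 -> legal
(5,3): flips 2 -> legal
(5,4): flips 1 -> legal
(5,6): flips 2 -> legal

Answer: (2,5) (3,6) (4,6) (5,2) (5,3) (5,4) (5,6)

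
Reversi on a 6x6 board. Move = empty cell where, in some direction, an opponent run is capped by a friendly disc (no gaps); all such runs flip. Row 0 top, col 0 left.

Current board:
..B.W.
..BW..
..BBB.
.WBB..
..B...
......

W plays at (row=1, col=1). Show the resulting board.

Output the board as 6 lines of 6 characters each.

Answer: ..B.W.
.WWW..
..BBB.
.WBB..
..B...
......

Derivation:
Place W at (1,1); scan 8 dirs for brackets.
Dir NW: first cell '.' (not opp) -> no flip
Dir N: first cell '.' (not opp) -> no flip
Dir NE: opp run (0,2), next=edge -> no flip
Dir W: first cell '.' (not opp) -> no flip
Dir E: opp run (1,2) capped by W -> flip
Dir SW: first cell '.' (not opp) -> no flip
Dir S: first cell '.' (not opp) -> no flip
Dir SE: opp run (2,2) (3,3), next='.' -> no flip
All flips: (1,2)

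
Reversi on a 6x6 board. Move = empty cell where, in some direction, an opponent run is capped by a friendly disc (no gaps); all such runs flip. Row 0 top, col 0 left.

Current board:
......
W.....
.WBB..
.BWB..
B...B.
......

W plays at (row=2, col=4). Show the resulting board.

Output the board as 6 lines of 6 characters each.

Answer: ......
W.....
.WWWW.
.BWB..
B...B.
......

Derivation:
Place W at (2,4); scan 8 dirs for brackets.
Dir NW: first cell '.' (not opp) -> no flip
Dir N: first cell '.' (not opp) -> no flip
Dir NE: first cell '.' (not opp) -> no flip
Dir W: opp run (2,3) (2,2) capped by W -> flip
Dir E: first cell '.' (not opp) -> no flip
Dir SW: opp run (3,3), next='.' -> no flip
Dir S: first cell '.' (not opp) -> no flip
Dir SE: first cell '.' (not opp) -> no flip
All flips: (2,2) (2,3)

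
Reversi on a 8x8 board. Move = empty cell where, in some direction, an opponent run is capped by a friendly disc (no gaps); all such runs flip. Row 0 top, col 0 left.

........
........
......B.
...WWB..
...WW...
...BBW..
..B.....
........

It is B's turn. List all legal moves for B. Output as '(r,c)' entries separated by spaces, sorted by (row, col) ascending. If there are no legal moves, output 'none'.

Answer: (2,3) (2,4) (3,2) (5,6)

Derivation:
(2,2): no bracket -> illegal
(2,3): flips 2 -> legal
(2,4): flips 2 -> legal
(2,5): no bracket -> illegal
(3,2): flips 3 -> legal
(4,2): no bracket -> illegal
(4,5): no bracket -> illegal
(4,6): no bracket -> illegal
(5,2): no bracket -> illegal
(5,6): flips 1 -> legal
(6,4): no bracket -> illegal
(6,5): no bracket -> illegal
(6,6): no bracket -> illegal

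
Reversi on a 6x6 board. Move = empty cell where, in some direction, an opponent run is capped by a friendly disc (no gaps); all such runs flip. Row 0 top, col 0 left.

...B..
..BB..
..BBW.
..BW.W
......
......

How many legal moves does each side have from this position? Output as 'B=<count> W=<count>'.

-- B to move --
(1,4): no bracket -> illegal
(1,5): no bracket -> illegal
(2,5): flips 1 -> legal
(3,4): flips 1 -> legal
(4,2): no bracket -> illegal
(4,3): flips 1 -> legal
(4,4): flips 1 -> legal
(4,5): no bracket -> illegal
B mobility = 4
-- W to move --
(0,1): no bracket -> illegal
(0,2): flips 1 -> legal
(0,4): no bracket -> illegal
(1,1): flips 1 -> legal
(1,4): no bracket -> illegal
(2,1): flips 2 -> legal
(3,1): flips 1 -> legal
(3,4): no bracket -> illegal
(4,1): no bracket -> illegal
(4,2): no bracket -> illegal
(4,3): no bracket -> illegal
W mobility = 4

Answer: B=4 W=4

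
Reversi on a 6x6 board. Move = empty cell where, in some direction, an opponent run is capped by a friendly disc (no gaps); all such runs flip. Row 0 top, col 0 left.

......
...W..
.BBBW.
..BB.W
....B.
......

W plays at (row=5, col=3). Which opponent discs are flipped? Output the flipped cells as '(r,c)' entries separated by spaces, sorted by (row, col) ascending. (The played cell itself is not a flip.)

Answer: (4,4)

Derivation:
Dir NW: first cell '.' (not opp) -> no flip
Dir N: first cell '.' (not opp) -> no flip
Dir NE: opp run (4,4) capped by W -> flip
Dir W: first cell '.' (not opp) -> no flip
Dir E: first cell '.' (not opp) -> no flip
Dir SW: edge -> no flip
Dir S: edge -> no flip
Dir SE: edge -> no flip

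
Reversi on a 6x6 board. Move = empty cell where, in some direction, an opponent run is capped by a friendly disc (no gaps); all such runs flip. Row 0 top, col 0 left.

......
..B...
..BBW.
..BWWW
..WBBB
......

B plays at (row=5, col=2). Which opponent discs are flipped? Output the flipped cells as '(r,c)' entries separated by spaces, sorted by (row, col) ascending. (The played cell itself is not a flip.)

Answer: (4,2)

Derivation:
Dir NW: first cell '.' (not opp) -> no flip
Dir N: opp run (4,2) capped by B -> flip
Dir NE: first cell 'B' (not opp) -> no flip
Dir W: first cell '.' (not opp) -> no flip
Dir E: first cell '.' (not opp) -> no flip
Dir SW: edge -> no flip
Dir S: edge -> no flip
Dir SE: edge -> no flip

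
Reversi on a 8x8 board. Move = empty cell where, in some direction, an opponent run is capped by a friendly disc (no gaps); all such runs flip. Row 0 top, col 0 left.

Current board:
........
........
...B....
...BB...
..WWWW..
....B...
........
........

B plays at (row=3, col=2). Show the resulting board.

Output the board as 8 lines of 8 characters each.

Place B at (3,2); scan 8 dirs for brackets.
Dir NW: first cell '.' (not opp) -> no flip
Dir N: first cell '.' (not opp) -> no flip
Dir NE: first cell 'B' (not opp) -> no flip
Dir W: first cell '.' (not opp) -> no flip
Dir E: first cell 'B' (not opp) -> no flip
Dir SW: first cell '.' (not opp) -> no flip
Dir S: opp run (4,2), next='.' -> no flip
Dir SE: opp run (4,3) capped by B -> flip
All flips: (4,3)

Answer: ........
........
...B....
..BBB...
..WBWW..
....B...
........
........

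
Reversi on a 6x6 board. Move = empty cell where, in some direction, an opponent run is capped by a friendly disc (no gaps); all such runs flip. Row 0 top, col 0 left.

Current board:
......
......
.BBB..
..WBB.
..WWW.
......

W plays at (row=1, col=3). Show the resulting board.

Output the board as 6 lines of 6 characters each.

Answer: ......
...W..
.BBW..
..WWB.
..WWW.
......

Derivation:
Place W at (1,3); scan 8 dirs for brackets.
Dir NW: first cell '.' (not opp) -> no flip
Dir N: first cell '.' (not opp) -> no flip
Dir NE: first cell '.' (not opp) -> no flip
Dir W: first cell '.' (not opp) -> no flip
Dir E: first cell '.' (not opp) -> no flip
Dir SW: opp run (2,2), next='.' -> no flip
Dir S: opp run (2,3) (3,3) capped by W -> flip
Dir SE: first cell '.' (not opp) -> no flip
All flips: (2,3) (3,3)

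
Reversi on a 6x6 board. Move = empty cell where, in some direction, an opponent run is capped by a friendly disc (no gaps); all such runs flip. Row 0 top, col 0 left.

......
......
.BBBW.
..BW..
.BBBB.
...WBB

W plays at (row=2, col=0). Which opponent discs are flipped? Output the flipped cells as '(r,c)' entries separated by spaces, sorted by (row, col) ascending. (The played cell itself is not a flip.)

Dir NW: edge -> no flip
Dir N: first cell '.' (not opp) -> no flip
Dir NE: first cell '.' (not opp) -> no flip
Dir W: edge -> no flip
Dir E: opp run (2,1) (2,2) (2,3) capped by W -> flip
Dir SW: edge -> no flip
Dir S: first cell '.' (not opp) -> no flip
Dir SE: first cell '.' (not opp) -> no flip

Answer: (2,1) (2,2) (2,3)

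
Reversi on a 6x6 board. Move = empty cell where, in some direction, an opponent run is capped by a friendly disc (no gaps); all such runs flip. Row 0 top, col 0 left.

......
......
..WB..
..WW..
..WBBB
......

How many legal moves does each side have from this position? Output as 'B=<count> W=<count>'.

-- B to move --
(1,1): flips 2 -> legal
(1,2): no bracket -> illegal
(1,3): no bracket -> illegal
(2,1): flips 2 -> legal
(2,4): no bracket -> illegal
(3,1): no bracket -> illegal
(3,4): no bracket -> illegal
(4,1): flips 2 -> legal
(5,1): no bracket -> illegal
(5,2): no bracket -> illegal
(5,3): no bracket -> illegal
B mobility = 3
-- W to move --
(1,2): no bracket -> illegal
(1,3): flips 1 -> legal
(1,4): flips 1 -> legal
(2,4): flips 1 -> legal
(3,4): no bracket -> illegal
(3,5): no bracket -> illegal
(5,2): no bracket -> illegal
(5,3): flips 1 -> legal
(5,4): flips 1 -> legal
(5,5): flips 1 -> legal
W mobility = 6

Answer: B=3 W=6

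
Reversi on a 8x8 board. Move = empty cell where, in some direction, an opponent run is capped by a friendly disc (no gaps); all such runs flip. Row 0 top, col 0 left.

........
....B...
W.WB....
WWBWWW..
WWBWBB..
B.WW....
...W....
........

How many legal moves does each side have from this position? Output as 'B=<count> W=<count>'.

Answer: B=12 W=11

Derivation:
-- B to move --
(1,0): flips 3 -> legal
(1,1): flips 2 -> legal
(1,2): flips 1 -> legal
(1,3): no bracket -> illegal
(2,1): flips 1 -> legal
(2,4): flips 2 -> legal
(2,5): flips 1 -> legal
(2,6): flips 1 -> legal
(3,6): flips 3 -> legal
(4,6): no bracket -> illegal
(5,1): no bracket -> illegal
(5,4): flips 1 -> legal
(6,1): no bracket -> illegal
(6,2): flips 2 -> legal
(6,4): flips 1 -> legal
(7,2): no bracket -> illegal
(7,3): flips 4 -> legal
(7,4): no bracket -> illegal
B mobility = 12
-- W to move --
(0,3): no bracket -> illegal
(0,4): no bracket -> illegal
(0,5): flips 3 -> legal
(1,2): flips 1 -> legal
(1,3): flips 1 -> legal
(1,5): no bracket -> illegal
(2,1): flips 1 -> legal
(2,4): flips 1 -> legal
(2,5): no bracket -> illegal
(3,6): no bracket -> illegal
(4,6): flips 2 -> legal
(5,1): flips 1 -> legal
(5,4): flips 1 -> legal
(5,5): flips 2 -> legal
(5,6): flips 1 -> legal
(6,0): flips 1 -> legal
(6,1): no bracket -> illegal
W mobility = 11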